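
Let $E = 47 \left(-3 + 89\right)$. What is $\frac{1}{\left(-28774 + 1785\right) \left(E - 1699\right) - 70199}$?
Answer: $- \frac{1}{63305426} \approx -1.5796 \cdot 10^{-8}$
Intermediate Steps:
$E = 4042$ ($E = 47 \cdot 86 = 4042$)
$\frac{1}{\left(-28774 + 1785\right) \left(E - 1699\right) - 70199} = \frac{1}{\left(-28774 + 1785\right) \left(4042 - 1699\right) - 70199} = \frac{1}{\left(-26989\right) 2343 - 70199} = \frac{1}{-63235227 - 70199} = \frac{1}{-63305426} = - \frac{1}{63305426}$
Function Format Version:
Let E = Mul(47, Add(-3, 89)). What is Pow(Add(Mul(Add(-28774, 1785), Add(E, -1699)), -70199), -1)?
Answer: Rational(-1, 63305426) ≈ -1.5796e-8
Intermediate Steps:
E = 4042 (E = Mul(47, 86) = 4042)
Pow(Add(Mul(Add(-28774, 1785), Add(E, -1699)), -70199), -1) = Pow(Add(Mul(Add(-28774, 1785), Add(4042, -1699)), -70199), -1) = Pow(Add(Mul(-26989, 2343), -70199), -1) = Pow(Add(-63235227, -70199), -1) = Pow(-63305426, -1) = Rational(-1, 63305426)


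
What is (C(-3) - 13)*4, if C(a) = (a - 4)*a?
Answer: 32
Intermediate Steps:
C(a) = a*(-4 + a) (C(a) = (-4 + a)*a = a*(-4 + a))
(C(-3) - 13)*4 = (-3*(-4 - 3) - 13)*4 = (-3*(-7) - 13)*4 = (21 - 13)*4 = 8*4 = 32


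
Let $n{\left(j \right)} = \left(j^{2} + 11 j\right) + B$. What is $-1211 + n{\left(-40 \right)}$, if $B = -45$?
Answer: $-96$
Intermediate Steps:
$n{\left(j \right)} = -45 + j^{2} + 11 j$ ($n{\left(j \right)} = \left(j^{2} + 11 j\right) - 45 = -45 + j^{2} + 11 j$)
$-1211 + n{\left(-40 \right)} = -1211 + \left(-45 + \left(-40\right)^{2} + 11 \left(-40\right)\right) = -1211 - -1115 = -1211 + 1115 = -96$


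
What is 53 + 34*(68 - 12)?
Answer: 1957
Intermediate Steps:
53 + 34*(68 - 12) = 53 + 34*56 = 53 + 1904 = 1957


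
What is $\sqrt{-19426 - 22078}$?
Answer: $4 i \sqrt{2594} \approx 203.73 i$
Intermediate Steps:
$\sqrt{-19426 - 22078} = \sqrt{-41504} = 4 i \sqrt{2594}$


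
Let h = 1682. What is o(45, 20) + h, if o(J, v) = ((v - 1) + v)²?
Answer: 3203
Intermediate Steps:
o(J, v) = (-1 + 2*v)² (o(J, v) = ((-1 + v) + v)² = (-1 + 2*v)²)
o(45, 20) + h = (-1 + 2*20)² + 1682 = (-1 + 40)² + 1682 = 39² + 1682 = 1521 + 1682 = 3203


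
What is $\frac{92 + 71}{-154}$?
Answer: $- \frac{163}{154} \approx -1.0584$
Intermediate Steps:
$\frac{92 + 71}{-154} = \left(- \frac{1}{154}\right) 163 = - \frac{163}{154}$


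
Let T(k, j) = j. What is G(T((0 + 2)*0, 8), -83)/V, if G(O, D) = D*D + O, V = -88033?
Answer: -627/8003 ≈ -0.078346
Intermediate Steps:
G(O, D) = O + D² (G(O, D) = D² + O = O + D²)
G(T((0 + 2)*0, 8), -83)/V = (8 + (-83)²)/(-88033) = (8 + 6889)*(-1/88033) = 6897*(-1/88033) = -627/8003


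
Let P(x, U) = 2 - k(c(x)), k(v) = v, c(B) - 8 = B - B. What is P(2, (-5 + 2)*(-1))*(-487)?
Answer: 2922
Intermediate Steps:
c(B) = 8 (c(B) = 8 + (B - B) = 8 + 0 = 8)
P(x, U) = -6 (P(x, U) = 2 - 1*8 = 2 - 8 = -6)
P(2, (-5 + 2)*(-1))*(-487) = -6*(-487) = 2922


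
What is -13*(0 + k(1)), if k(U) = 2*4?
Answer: -104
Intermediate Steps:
k(U) = 8
-13*(0 + k(1)) = -13*(0 + 8) = -13*8 = -104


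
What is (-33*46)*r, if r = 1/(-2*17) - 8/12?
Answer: 17963/17 ≈ 1056.6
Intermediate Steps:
r = -71/102 (r = -½*1/17 - 8*1/12 = -1/34 - ⅔ = -71/102 ≈ -0.69608)
(-33*46)*r = -33*46*(-71/102) = -1518*(-71/102) = 17963/17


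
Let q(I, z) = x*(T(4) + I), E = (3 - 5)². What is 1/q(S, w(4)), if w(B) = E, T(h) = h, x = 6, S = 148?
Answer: 1/912 ≈ 0.0010965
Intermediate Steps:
E = 4 (E = (-2)² = 4)
w(B) = 4
q(I, z) = 24 + 6*I (q(I, z) = 6*(4 + I) = 24 + 6*I)
1/q(S, w(4)) = 1/(24 + 6*148) = 1/(24 + 888) = 1/912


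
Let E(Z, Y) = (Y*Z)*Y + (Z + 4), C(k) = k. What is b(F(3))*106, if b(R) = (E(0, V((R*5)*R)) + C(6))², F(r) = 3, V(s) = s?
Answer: 10600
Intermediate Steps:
E(Z, Y) = 4 + Z + Z*Y² (E(Z, Y) = Z*Y² + (4 + Z) = 4 + Z + Z*Y²)
b(R) = 100 (b(R) = ((4 + 0 + 0*((R*5)*R)²) + 6)² = ((4 + 0 + 0*((5*R)*R)²) + 6)² = ((4 + 0 + 0*(5*R²)²) + 6)² = ((4 + 0 + 0*(25*R⁴)) + 6)² = ((4 + 0 + 0) + 6)² = (4 + 6)² = 10² = 100)
b(F(3))*106 = 100*106 = 10600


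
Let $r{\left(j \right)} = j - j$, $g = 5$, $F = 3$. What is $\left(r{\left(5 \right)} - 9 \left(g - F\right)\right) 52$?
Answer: $-936$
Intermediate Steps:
$r{\left(j \right)} = 0$
$\left(r{\left(5 \right)} - 9 \left(g - F\right)\right) 52 = \left(0 - 9 \left(5 - 3\right)\right) 52 = \left(0 - 18\right) 52 = \left(-18\right) 52 = -936$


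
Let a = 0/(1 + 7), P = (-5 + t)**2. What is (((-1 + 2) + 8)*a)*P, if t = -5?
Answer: 0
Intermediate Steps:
P = 100 (P = (-5 - 5)**2 = (-10)**2 = 100)
a = 0 (a = 0/8 = 0*(1/8) = 0)
(((-1 + 2) + 8)*a)*P = (((-1 + 2) + 8)*0)*100 = ((1 + 8)*0)*100 = (9*0)*100 = 0*100 = 0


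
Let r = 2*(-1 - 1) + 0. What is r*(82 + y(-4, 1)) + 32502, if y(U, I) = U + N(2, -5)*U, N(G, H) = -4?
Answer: 32126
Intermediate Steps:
y(U, I) = -3*U (y(U, I) = U - 4*U = -3*U)
r = -4 (r = 2*(-2) + 0 = -4 + 0 = -4)
r*(82 + y(-4, 1)) + 32502 = -4*(82 - 3*(-4)) + 32502 = -4*(82 + 12) + 32502 = -4*94 + 32502 = -376 + 32502 = 32126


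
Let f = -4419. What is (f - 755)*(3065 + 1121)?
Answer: -21658364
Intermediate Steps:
(f - 755)*(3065 + 1121) = (-4419 - 755)*(3065 + 1121) = -5174*4186 = -21658364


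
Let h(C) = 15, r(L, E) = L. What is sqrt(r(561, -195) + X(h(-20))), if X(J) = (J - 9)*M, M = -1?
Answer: sqrt(555) ≈ 23.558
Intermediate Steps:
X(J) = 9 - J (X(J) = (J - 9)*(-1) = (-9 + J)*(-1) = 9 - J)
sqrt(r(561, -195) + X(h(-20))) = sqrt(561 + (9 - 1*15)) = sqrt(561 + (9 - 15)) = sqrt(561 - 6) = sqrt(555)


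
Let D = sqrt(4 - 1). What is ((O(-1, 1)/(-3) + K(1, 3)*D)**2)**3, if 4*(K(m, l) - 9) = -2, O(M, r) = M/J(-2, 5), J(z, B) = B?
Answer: 7425717218202439/729000000 + 646966562897*sqrt(3)/4050000 ≈ 1.0463e+7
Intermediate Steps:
O(M, r) = M/5
D = sqrt(3) ≈ 1.7320
K(m, l) = 17/2 (K(m, l) = 9 + (1/4)*(-2) = 9 - 1/2 = 17/2)
((O(-1, 1)/(-3) + K(1, 3)*D)**2)**3 = ((((1/5)*(-1))/(-3) + 17*sqrt(3)/2)**2)**3 = ((-1/5*(-1/3) + 17*sqrt(3)/2)**2)**3 = ((1/15 + 17*sqrt(3)/2)**2)**3 = (1/15 + 17*sqrt(3)/2)**6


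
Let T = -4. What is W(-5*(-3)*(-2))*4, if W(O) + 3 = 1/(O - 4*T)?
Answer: -86/7 ≈ -12.286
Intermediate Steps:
W(O) = -3 + 1/(16 + O) (W(O) = -3 + 1/(O - 4*(-4)) = -3 + 1/(O + 16) = -3 + 1/(16 + O))
W(-5*(-3)*(-2))*4 = ((-47 - 3*(-5*(-3))*(-2))/(16 - 5*(-3)*(-2)))*4 = ((-47 - 45*(-2))/(16 + 15*(-2)))*4 = ((-47 - 3*(-30))/(16 - 30))*4 = ((-47 + 90)/(-14))*4 = -1/14*43*4 = -43/14*4 = -86/7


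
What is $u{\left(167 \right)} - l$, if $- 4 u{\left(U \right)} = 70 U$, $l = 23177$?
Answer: $- \frac{52199}{2} \approx -26100.0$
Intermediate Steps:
$u{\left(U \right)} = - \frac{35 U}{2}$ ($u{\left(U \right)} = - \frac{70 U}{4} = - \frac{35 U}{2}$)
$u{\left(167 \right)} - l = \left(- \frac{35}{2}\right) 167 - 23177 = - \frac{5845}{2} - 23177 = - \frac{52199}{2}$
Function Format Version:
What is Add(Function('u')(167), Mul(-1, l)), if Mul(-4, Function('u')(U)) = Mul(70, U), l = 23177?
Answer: Rational(-52199, 2) ≈ -26100.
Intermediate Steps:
Function('u')(U) = Mul(Rational(-35, 2), U) (Function('u')(U) = Mul(Rational(-1, 4), Mul(70, U)) = Mul(Rational(-35, 2), U))
Add(Function('u')(167), Mul(-1, l)) = Add(Mul(Rational(-35, 2), 167), Mul(-1, 23177)) = Add(Rational(-5845, 2), -23177) = Rational(-52199, 2)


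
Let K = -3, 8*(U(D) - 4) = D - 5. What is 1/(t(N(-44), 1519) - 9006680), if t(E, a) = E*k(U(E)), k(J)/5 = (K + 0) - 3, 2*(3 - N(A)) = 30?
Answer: -1/9006320 ≈ -1.1103e-7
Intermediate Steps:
U(D) = 27/8 + D/8 (U(D) = 4 + (D - 5)/8 = 4 + (-5 + D)/8 = 4 + (-5/8 + D/8) = 27/8 + D/8)
N(A) = -12 (N(A) = 3 - ½*30 = 3 - 15 = -12)
k(J) = -30 (k(J) = 5*((-3 + 0) - 3) = 5*(-3 - 3) = 5*(-6) = -30)
t(E, a) = -30*E (t(E, a) = E*(-30) = -30*E)
1/(t(N(-44), 1519) - 9006680) = 1/(-30*(-12) - 9006680) = 1/(360 - 9006680) = 1/(-9006320) = -1/9006320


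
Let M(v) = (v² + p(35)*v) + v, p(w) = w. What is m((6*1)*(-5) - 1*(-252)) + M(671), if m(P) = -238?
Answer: 474159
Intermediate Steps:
M(v) = v² + 36*v (M(v) = (v² + 35*v) + v = v² + 36*v)
m((6*1)*(-5) - 1*(-252)) + M(671) = -238 + 671*(36 + 671) = -238 + 671*707 = -238 + 474397 = 474159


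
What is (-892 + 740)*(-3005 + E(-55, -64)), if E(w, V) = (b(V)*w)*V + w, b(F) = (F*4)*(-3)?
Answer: -410445600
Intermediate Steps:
b(F) = -12*F (b(F) = (4*F)*(-3) = -12*F)
E(w, V) = w - 12*w*V² (E(w, V) = ((-12*V)*w)*V + w = (-12*V*w)*V + w = -12*w*V² + w = w - 12*w*V²)
(-892 + 740)*(-3005 + E(-55, -64)) = (-892 + 740)*(-3005 - 55*(1 - 12*(-64)²)) = -152*(-3005 - 55*(1 - 12*4096)) = -152*(-3005 - 55*(1 - 49152)) = -152*(-3005 - 55*(-49151)) = -152*(-3005 + 2703305) = -152*2700300 = -410445600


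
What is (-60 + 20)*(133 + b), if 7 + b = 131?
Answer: -10280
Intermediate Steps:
b = 124 (b = -7 + 131 = 124)
(-60 + 20)*(133 + b) = (-60 + 20)*(133 + 124) = -40*257 = -10280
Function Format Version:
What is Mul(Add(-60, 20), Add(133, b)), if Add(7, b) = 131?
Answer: -10280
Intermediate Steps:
b = 124 (b = Add(-7, 131) = 124)
Mul(Add(-60, 20), Add(133, b)) = Mul(Add(-60, 20), Add(133, 124)) = Mul(-40, 257) = -10280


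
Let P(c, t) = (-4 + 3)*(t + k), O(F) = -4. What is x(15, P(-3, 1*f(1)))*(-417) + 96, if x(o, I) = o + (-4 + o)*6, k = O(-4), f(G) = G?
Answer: -33681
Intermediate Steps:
k = -4
P(c, t) = 4 - t (P(c, t) = (-4 + 3)*(t - 4) = -(-4 + t) = 4 - t)
x(o, I) = -24 + 7*o (x(o, I) = o + (-24 + 6*o) = -24 + 7*o)
x(15, P(-3, 1*f(1)))*(-417) + 96 = (-24 + 7*15)*(-417) + 96 = (-24 + 105)*(-417) + 96 = 81*(-417) + 96 = -33777 + 96 = -33681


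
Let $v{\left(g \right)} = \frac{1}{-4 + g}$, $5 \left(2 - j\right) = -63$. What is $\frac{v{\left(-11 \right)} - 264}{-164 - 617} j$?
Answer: $\frac{289153}{58575} \approx 4.9365$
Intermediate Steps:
$j = \frac{73}{5}$ ($j = 2 - - \frac{63}{5} = 2 + \frac{63}{5} = \frac{73}{5} \approx 14.6$)
$\frac{v{\left(-11 \right)} - 264}{-164 - 617} j = \frac{\frac{1}{-4 - 11} - 264}{-164 - 617} \cdot \frac{73}{5} = \frac{\frac{1}{-15} - 264}{-781} \cdot \frac{73}{5} = \left(- \frac{1}{15} - 264\right) \left(- \frac{1}{781}\right) \frac{73}{5} = \left(- \frac{3961}{15}\right) \left(- \frac{1}{781}\right) \frac{73}{5} = \frac{3961}{11715} \cdot \frac{73}{5} = \frac{289153}{58575}$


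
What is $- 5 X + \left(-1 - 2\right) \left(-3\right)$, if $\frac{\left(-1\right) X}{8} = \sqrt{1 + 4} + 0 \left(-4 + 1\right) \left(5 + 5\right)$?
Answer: $9 + 40 \sqrt{5} \approx 98.443$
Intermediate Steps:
$X = - 8 \sqrt{5}$ ($X = - 8 \left(\sqrt{1 + 4} + 0 \left(-4 + 1\right) \left(5 + 5\right)\right) = - 8 \left(\sqrt{5} + 0 \left(\left(-3\right) 10\right)\right) = - 8 \left(\sqrt{5} + 0 \left(-30\right)\right) = - 8 \left(\sqrt{5} + 0\right) = - 8 \sqrt{5} \approx -17.889$)
$- 5 X + \left(-1 - 2\right) \left(-3\right) = - 5 \left(- 8 \sqrt{5}\right) + \left(-1 - 2\right) \left(-3\right) = 40 \sqrt{5} - -9 = 40 \sqrt{5} + 9 = 9 + 40 \sqrt{5}$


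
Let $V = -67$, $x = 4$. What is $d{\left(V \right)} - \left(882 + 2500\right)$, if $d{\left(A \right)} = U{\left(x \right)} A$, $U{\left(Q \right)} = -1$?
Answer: $-3315$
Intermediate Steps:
$d{\left(A \right)} = - A$
$d{\left(V \right)} - \left(882 + 2500\right) = \left(-1\right) \left(-67\right) - \left(882 + 2500\right) = 67 - 3382 = -3315$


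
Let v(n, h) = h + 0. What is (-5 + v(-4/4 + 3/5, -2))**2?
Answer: 49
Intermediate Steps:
v(n, h) = h
(-5 + v(-4/4 + 3/5, -2))**2 = (-5 - 2)**2 = (-7)**2 = 49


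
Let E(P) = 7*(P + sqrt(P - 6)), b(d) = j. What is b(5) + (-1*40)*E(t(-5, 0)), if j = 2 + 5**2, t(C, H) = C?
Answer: 1427 - 280*I*sqrt(11) ≈ 1427.0 - 928.66*I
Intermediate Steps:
j = 27 (j = 2 + 25 = 27)
b(d) = 27
E(P) = 7*P + 7*sqrt(-6 + P) (E(P) = 7*(P + sqrt(-6 + P)) = 7*P + 7*sqrt(-6 + P))
b(5) + (-1*40)*E(t(-5, 0)) = 27 + (-1*40)*(7*(-5) + 7*sqrt(-6 - 5)) = 27 - 40*(-35 + 7*sqrt(-11)) = 27 - 40*(-35 + 7*(I*sqrt(11))) = 27 - 40*(-35 + 7*I*sqrt(11)) = 27 + (1400 - 280*I*sqrt(11)) = 1427 - 280*I*sqrt(11)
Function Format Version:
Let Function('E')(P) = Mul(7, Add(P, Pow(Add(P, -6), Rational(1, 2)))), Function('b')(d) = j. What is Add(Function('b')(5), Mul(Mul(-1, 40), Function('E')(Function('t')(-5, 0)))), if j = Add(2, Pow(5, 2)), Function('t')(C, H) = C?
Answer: Add(1427, Mul(-280, I, Pow(11, Rational(1, 2)))) ≈ Add(1427.0, Mul(-928.66, I))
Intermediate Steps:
j = 27 (j = Add(2, 25) = 27)
Function('b')(d) = 27
Function('E')(P) = Add(Mul(7, P), Mul(7, Pow(Add(-6, P), Rational(1, 2)))) (Function('E')(P) = Mul(7, Add(P, Pow(Add(-6, P), Rational(1, 2)))) = Add(Mul(7, P), Mul(7, Pow(Add(-6, P), Rational(1, 2)))))
Add(Function('b')(5), Mul(Mul(-1, 40), Function('E')(Function('t')(-5, 0)))) = Add(27, Mul(Mul(-1, 40), Add(Mul(7, -5), Mul(7, Pow(Add(-6, -5), Rational(1, 2)))))) = Add(27, Mul(-40, Add(-35, Mul(7, Pow(-11, Rational(1, 2)))))) = Add(27, Mul(-40, Add(-35, Mul(7, Mul(I, Pow(11, Rational(1, 2))))))) = Add(27, Mul(-40, Add(-35, Mul(7, I, Pow(11, Rational(1, 2)))))) = Add(27, Add(1400, Mul(-280, I, Pow(11, Rational(1, 2))))) = Add(1427, Mul(-280, I, Pow(11, Rational(1, 2))))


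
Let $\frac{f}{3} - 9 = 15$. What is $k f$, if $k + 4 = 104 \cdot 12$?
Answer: $89568$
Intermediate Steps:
$k = 1244$ ($k = -4 + 104 \cdot 12 = -4 + 1248 = 1244$)
$f = 72$ ($f = 27 + 3 \cdot 15 = 27 + 45 = 72$)
$k f = 1244 \cdot 72 = 89568$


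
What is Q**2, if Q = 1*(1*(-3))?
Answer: 9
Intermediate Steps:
Q = -3 (Q = 1*(-3) = -3)
Q**2 = (-3)**2 = 9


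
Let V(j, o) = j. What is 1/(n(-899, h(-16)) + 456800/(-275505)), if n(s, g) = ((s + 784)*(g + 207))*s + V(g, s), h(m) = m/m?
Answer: 55101/1184896275821 ≈ 4.6503e-8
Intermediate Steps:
h(m) = 1
n(s, g) = g + s*(207 + g)*(784 + s) (n(s, g) = ((s + 784)*(g + 207))*s + g = ((784 + s)*(207 + g))*s + g = ((207 + g)*(784 + s))*s + g = s*(207 + g)*(784 + s) + g = g + s*(207 + g)*(784 + s))
1/(n(-899, h(-16)) + 456800/(-275505)) = 1/((1 + 207*(-899)**2 + 162288*(-899) + 1*(-899)**2 + 784*1*(-899)) + 456800/(-275505)) = 1/((1 + 207*808201 - 145896912 + 1*808201 - 704816) + 456800*(-1/275505)) = 1/((1 + 167297607 - 145896912 + 808201 - 704816) - 91360/55101) = 1/(21504081 - 91360/55101) = 1/(1184896275821/55101) = 55101/1184896275821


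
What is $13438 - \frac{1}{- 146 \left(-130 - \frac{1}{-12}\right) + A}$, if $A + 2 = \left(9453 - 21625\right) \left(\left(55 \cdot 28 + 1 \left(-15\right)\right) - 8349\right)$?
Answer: $\frac{6698630182388}{498484163} \approx 13438.0$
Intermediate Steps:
$A = 83061726$ ($A = -2 + \left(9453 - 21625\right) \left(\left(55 \cdot 28 + 1 \left(-15\right)\right) - 8349\right) = -2 - 12172 \left(\left(1540 - 15\right) - 8349\right) = -2 - 12172 \left(1525 - 8349\right) = -2 - -83061728 = -2 + 83061728 = 83061726$)
$13438 - \frac{1}{- 146 \left(-130 - \frac{1}{-12}\right) + A} = 13438 - \frac{1}{- 146 \left(-130 - \frac{1}{-12}\right) + 83061726} = 13438 - \frac{1}{- 146 \left(-130 - - \frac{1}{12}\right) + 83061726} = 13438 - \frac{1}{- 146 \left(-130 + \frac{1}{12}\right) + 83061726} = 13438 - \frac{1}{\left(-146\right) \left(- \frac{1559}{12}\right) + 83061726} = 13438 - \frac{1}{\frac{113807}{6} + 83061726} = 13438 - \frac{1}{\frac{498484163}{6}} = 13438 - \frac{6}{498484163} = \frac{6698630182388}{498484163}$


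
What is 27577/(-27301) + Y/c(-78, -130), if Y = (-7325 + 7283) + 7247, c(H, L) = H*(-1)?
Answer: 8458813/92586 ≈ 91.362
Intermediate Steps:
c(H, L) = -H
Y = 7205 (Y = -42 + 7247 = 7205)
27577/(-27301) + Y/c(-78, -130) = 27577/(-27301) + 7205/((-1*(-78))) = 27577*(-1/27301) + 7205/78 = -1199/1187 + 7205*(1/78) = -1199/1187 + 7205/78 = 8458813/92586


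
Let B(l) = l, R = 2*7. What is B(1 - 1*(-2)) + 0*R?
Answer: 3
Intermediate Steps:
R = 14
B(1 - 1*(-2)) + 0*R = (1 - 1*(-2)) + 0*14 = (1 + 2) + 0 = 3 + 0 = 3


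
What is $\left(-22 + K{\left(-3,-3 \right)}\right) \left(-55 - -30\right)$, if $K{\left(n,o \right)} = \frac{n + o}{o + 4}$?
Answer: $700$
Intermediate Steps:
$K{\left(n,o \right)} = \frac{n + o}{4 + o}$
$\left(-22 + K{\left(-3,-3 \right)}\right) \left(-55 - -30\right) = \left(-22 + \frac{-3 - 3}{4 - 3}\right) \left(-55 - -30\right) = \left(-22 + 1^{-1} \left(-6\right)\right) \left(-55 + 30\right) = \left(-22 + 1 \left(-6\right)\right) \left(-25\right) = \left(-22 - 6\right) \left(-25\right) = \left(-28\right) \left(-25\right) = 700$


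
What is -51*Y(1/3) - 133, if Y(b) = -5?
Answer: 122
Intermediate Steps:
-51*Y(1/3) - 133 = -51*(-5) - 133 = 255 - 133 = 122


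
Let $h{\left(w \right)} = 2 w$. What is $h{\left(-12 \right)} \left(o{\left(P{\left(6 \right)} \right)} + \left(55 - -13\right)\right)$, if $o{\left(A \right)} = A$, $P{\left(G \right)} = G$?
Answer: $-1776$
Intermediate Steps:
$h{\left(-12 \right)} \left(o{\left(P{\left(6 \right)} \right)} + \left(55 - -13\right)\right) = 2 \left(-12\right) \left(6 + \left(55 - -13\right)\right) = - 24 \left(6 + \left(55 + 13\right)\right) = - 24 \left(6 + 68\right) = \left(-24\right) 74 = -1776$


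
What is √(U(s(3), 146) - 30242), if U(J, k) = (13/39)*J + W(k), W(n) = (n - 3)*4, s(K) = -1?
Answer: I*√267033/3 ≈ 172.25*I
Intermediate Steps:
W(n) = -12 + 4*n (W(n) = (-3 + n)*4 = -12 + 4*n)
U(J, k) = -12 + 4*k + J/3 (U(J, k) = (13/39)*J + (-12 + 4*k) = (13*(1/39))*J + (-12 + 4*k) = J/3 + (-12 + 4*k) = -12 + 4*k + J/3)
√(U(s(3), 146) - 30242) = √((-12 + 4*146 + (⅓)*(-1)) - 30242) = √((-12 + 584 - ⅓) - 30242) = √(1715/3 - 30242) = √(-89011/3) = I*√267033/3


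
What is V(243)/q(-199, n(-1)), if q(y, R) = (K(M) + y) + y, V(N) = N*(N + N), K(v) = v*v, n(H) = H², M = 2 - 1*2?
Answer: -59049/199 ≈ -296.73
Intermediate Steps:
M = 0 (M = 2 - 2 = 0)
K(v) = v²
V(N) = 2*N² (V(N) = N*(2*N) = 2*N²)
q(y, R) = 2*y (q(y, R) = (0² + y) + y = (0 + y) + y = y + y = 2*y)
V(243)/q(-199, n(-1)) = (2*243²)/((2*(-199))) = (2*59049)/(-398) = 118098*(-1/398) = -59049/199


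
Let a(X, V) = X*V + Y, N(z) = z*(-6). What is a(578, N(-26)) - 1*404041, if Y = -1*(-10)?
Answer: -313863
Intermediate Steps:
Y = 10
N(z) = -6*z
a(X, V) = 10 + V*X (a(X, V) = X*V + 10 = V*X + 10 = 10 + V*X)
a(578, N(-26)) - 1*404041 = (10 - 6*(-26)*578) - 1*404041 = (10 + 156*578) - 404041 = (10 + 90168) - 404041 = 90178 - 404041 = -313863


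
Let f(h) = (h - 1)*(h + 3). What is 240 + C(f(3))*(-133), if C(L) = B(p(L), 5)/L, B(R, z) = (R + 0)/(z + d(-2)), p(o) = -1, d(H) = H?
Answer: 8773/36 ≈ 243.69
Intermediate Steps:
f(h) = (-1 + h)*(3 + h)
B(R, z) = R/(-2 + z) (B(R, z) = (R + 0)/(z - 2) = R/(-2 + z))
C(L) = -1/(3*L) (C(L) = (-1/(-2 + 5))/L = (-1/3)/L = (-1*⅓)/L = -1/(3*L))
240 + C(f(3))*(-133) = 240 - 1/(3*(-3 + 3² + 2*3))*(-133) = 240 - 1/(3*(-3 + 9 + 6))*(-133) = 240 - ⅓/12*(-133) = 240 - ⅓*1/12*(-133) = 240 - 1/36*(-133) = 240 + 133/36 = 8773/36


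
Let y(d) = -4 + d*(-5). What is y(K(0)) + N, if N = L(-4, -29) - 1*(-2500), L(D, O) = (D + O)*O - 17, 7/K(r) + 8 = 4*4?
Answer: 27453/8 ≈ 3431.6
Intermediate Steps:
K(r) = 7/8 (K(r) = 7/(-8 + 4*4) = 7/(-8 + 16) = 7/8)
L(D, O) = -17 + O*(D + O) (L(D, O) = O*(D + O) - 17 = -17 + O*(D + O))
y(d) = -4 - 5*d
N = 3440 (N = (-17 + (-29)² - 4*(-29)) - 1*(-2500) = (-17 + 841 + 116) + 2500 = 940 + 2500 = 3440)
y(K(0)) + N = (-4 - 5*7/8) + 3440 = (-4 - 35/8) + 3440 = -67/8 + 3440 = 27453/8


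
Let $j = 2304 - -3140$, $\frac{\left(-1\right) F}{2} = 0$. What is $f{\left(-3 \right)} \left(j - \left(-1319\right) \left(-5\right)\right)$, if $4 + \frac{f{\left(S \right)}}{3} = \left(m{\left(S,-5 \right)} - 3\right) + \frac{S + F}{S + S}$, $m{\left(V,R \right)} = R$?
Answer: $\frac{79419}{2} \approx 39710.0$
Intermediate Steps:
$F = 0$ ($F = \left(-2\right) 0 = 0$)
$j = 5444$ ($j = 2304 + 3140 = 5444$)
$f{\left(S \right)} = - \frac{69}{2}$ ($f{\left(S \right)} = -12 + 3 \left(\left(-5 - 3\right) + \frac{S + 0}{S + S}\right) = -12 + 3 \left(-8 + \frac{S}{2 S}\right) = -12 + 3 \left(-8 + S \frac{1}{2 S}\right) = -12 + 3 \left(-8 + \frac{1}{2}\right) = -12 + 3 \left(- \frac{15}{2}\right) = -12 - \frac{45}{2} = - \frac{69}{2}$)
$f{\left(-3 \right)} \left(j - \left(-1319\right) \left(-5\right)\right) = - \frac{69 \left(5444 - \left(-1319\right) \left(-5\right)\right)}{2} = - \frac{69 \left(5444 - 6595\right)}{2} = \left(- \frac{69}{2}\right) \left(-1151\right) = \frac{79419}{2}$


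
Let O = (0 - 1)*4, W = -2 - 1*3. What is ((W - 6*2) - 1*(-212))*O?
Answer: -780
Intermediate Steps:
W = -5 (W = -2 - 3 = -5)
O = -4 (O = -1*4 = -4)
((W - 6*2) - 1*(-212))*O = ((-5 - 6*2) - 1*(-212))*(-4) = ((-5 - 12) + 212)*(-4) = (-17 + 212)*(-4) = 195*(-4) = -780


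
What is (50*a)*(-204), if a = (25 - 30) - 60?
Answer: 663000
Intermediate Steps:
a = -65 (a = -5 - 60 = -65)
(50*a)*(-204) = (50*(-65))*(-204) = -3250*(-204) = 663000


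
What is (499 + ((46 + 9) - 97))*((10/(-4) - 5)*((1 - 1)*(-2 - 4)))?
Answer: 0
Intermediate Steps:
(499 + ((46 + 9) - 97))*((10/(-4) - 5)*((1 - 1)*(-2 - 4))) = (499 + (55 - 97))*((10*(-¼) - 5)*(0*(-6))) = (499 - 42)*((-5/2 - 5)*0) = 457*(-15/2*0) = 457*0 = 0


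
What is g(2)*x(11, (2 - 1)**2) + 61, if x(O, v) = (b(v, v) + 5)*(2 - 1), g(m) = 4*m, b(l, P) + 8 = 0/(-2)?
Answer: 37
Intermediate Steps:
b(l, P) = -8 (b(l, P) = -8 + 0/(-2) = -8 + 0*(-1/2) = -8 + 0 = -8)
x(O, v) = -3 (x(O, v) = (-8 + 5)*(2 - 1) = -3*1 = -3)
g(2)*x(11, (2 - 1)**2) + 61 = (4*2)*(-3) + 61 = 8*(-3) + 61 = -24 + 61 = 37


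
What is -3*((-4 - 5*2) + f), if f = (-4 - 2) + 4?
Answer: 48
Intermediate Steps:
f = -2 (f = -6 + 4 = -2)
-3*((-4 - 5*2) + f) = -3*((-4 - 5*2) - 2) = -3*((-4 - 10) - 2) = -3*(-14 - 2) = -3*(-16) = 48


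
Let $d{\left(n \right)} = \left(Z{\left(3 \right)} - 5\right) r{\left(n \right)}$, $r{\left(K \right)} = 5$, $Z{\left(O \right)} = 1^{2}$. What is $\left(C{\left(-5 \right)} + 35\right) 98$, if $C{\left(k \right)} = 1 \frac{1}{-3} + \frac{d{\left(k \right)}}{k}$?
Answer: $\frac{11368}{3} \approx 3789.3$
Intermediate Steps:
$Z{\left(O \right)} = 1$
$d{\left(n \right)} = -20$ ($d{\left(n \right)} = \left(1 - 5\right) 5 = \left(-4\right) 5 = -20$)
$C{\left(k \right)} = - \frac{1}{3} - \frac{20}{k}$ ($C{\left(k \right)} = 1 \frac{1}{-3} - \frac{20}{k} = 1 \left(- \frac{1}{3}\right) - \frac{20}{k} = - \frac{1}{3} - \frac{20}{k}$)
$\left(C{\left(-5 \right)} + 35\right) 98 = \left(\frac{-60 - -5}{3 \left(-5\right)} + 35\right) 98 = \left(\frac{1}{3} \left(- \frac{1}{5}\right) \left(-60 + 5\right) + 35\right) 98 = \left(\frac{1}{3} \left(- \frac{1}{5}\right) \left(-55\right) + 35\right) 98 = \left(\frac{11}{3} + 35\right) 98 = \frac{116}{3} \cdot 98 = \frac{11368}{3}$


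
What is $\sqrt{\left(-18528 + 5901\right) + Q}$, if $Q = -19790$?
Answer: $i \sqrt{32417} \approx 180.05 i$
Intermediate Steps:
$\sqrt{\left(-18528 + 5901\right) + Q} = \sqrt{\left(-18528 + 5901\right) - 19790} = \sqrt{-12627 - 19790} = \sqrt{-32417} = i \sqrt{32417}$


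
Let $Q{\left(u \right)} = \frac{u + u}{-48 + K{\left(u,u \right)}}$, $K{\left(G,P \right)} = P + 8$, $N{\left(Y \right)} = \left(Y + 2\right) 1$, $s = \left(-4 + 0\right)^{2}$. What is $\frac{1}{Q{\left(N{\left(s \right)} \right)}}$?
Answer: $- \frac{11}{18} \approx -0.61111$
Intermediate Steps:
$s = 16$ ($s = \left(-4\right)^{2} = 16$)
$N{\left(Y \right)} = 2 + Y$ ($N{\left(Y \right)} = \left(2 + Y\right) 1 = 2 + Y$)
$K{\left(G,P \right)} = 8 + P$
$Q{\left(u \right)} = \frac{2 u}{-40 + u}$ ($Q{\left(u \right)} = \frac{u + u}{-48 + \left(8 + u\right)} = \frac{2 u}{-40 + u}$)
$\frac{1}{Q{\left(N{\left(s \right)} \right)}} = \frac{1}{2 \left(2 + 16\right) \frac{1}{-40 + \left(2 + 16\right)}} = \frac{1}{2 \cdot 18 \frac{1}{-40 + 18}} = \frac{1}{2 \cdot 18 \frac{1}{-22}} = \frac{1}{2 \cdot 18 \left(- \frac{1}{22}\right)} = \frac{1}{- \frac{18}{11}} = - \frac{11}{18}$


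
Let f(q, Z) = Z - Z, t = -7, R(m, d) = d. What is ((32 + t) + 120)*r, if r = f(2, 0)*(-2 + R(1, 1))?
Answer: 0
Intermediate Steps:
f(q, Z) = 0
r = 0 (r = 0*(-2 + 1) = 0*(-1) = 0)
((32 + t) + 120)*r = ((32 - 7) + 120)*0 = (25 + 120)*0 = 145*0 = 0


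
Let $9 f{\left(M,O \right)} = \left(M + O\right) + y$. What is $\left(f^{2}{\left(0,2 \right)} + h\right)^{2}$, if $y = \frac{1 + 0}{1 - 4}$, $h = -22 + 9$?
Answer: $\frac{89340304}{531441} \approx 168.11$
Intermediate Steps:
$h = -13$
$y = - \frac{1}{3}$ ($y = 1 \frac{1}{-3} = 1 \left(- \frac{1}{3}\right) = - \frac{1}{3} \approx -0.33333$)
$f{\left(M,O \right)} = - \frac{1}{27} + \frac{M}{9} + \frac{O}{9}$ ($f{\left(M,O \right)} = \frac{\left(M + O\right) - \frac{1}{3}}{9} = \frac{- \frac{1}{3} + M + O}{9} = - \frac{1}{27} + \frac{M}{9} + \frac{O}{9}$)
$\left(f^{2}{\left(0,2 \right)} + h\right)^{2} = \left(\left(- \frac{1}{27} + \frac{1}{9} \cdot 0 + \frac{1}{9} \cdot 2\right)^{2} - 13\right)^{2} = \left(\left(- \frac{1}{27} + 0 + \frac{2}{9}\right)^{2} - 13\right)^{2} = \left(\left(\frac{5}{27}\right)^{2} - 13\right)^{2} = \left(\frac{25}{729} - 13\right)^{2} = \left(- \frac{9452}{729}\right)^{2} = \frac{89340304}{531441}$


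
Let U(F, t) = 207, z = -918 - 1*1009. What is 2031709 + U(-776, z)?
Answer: 2031916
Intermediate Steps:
z = -1927 (z = -918 - 1009 = -1927)
2031709 + U(-776, z) = 2031709 + 207 = 2031916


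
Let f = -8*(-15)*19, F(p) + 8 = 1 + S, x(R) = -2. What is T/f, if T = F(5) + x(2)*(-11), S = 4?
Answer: 1/120 ≈ 0.0083333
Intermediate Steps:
F(p) = -3 (F(p) = -8 + (1 + 4) = -8 + 5 = -3)
T = 19 (T = -3 - 2*(-11) = -3 + 22 = 19)
f = 2280 (f = 120*19 = 2280)
T/f = 19/2280 = 19*(1/2280) = 1/120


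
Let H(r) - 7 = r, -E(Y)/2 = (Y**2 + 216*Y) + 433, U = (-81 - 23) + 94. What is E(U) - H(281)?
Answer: 2966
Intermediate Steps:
U = -10 (U = -104 + 94 = -10)
E(Y) = -866 - 432*Y - 2*Y**2 (E(Y) = -2*((Y**2 + 216*Y) + 433) = -2*(433 + Y**2 + 216*Y) = -866 - 432*Y - 2*Y**2)
H(r) = 7 + r
E(U) - H(281) = (-866 - 432*(-10) - 2*(-10)**2) - (7 + 281) = (-866 + 4320 - 2*100) - 1*288 = (-866 + 4320 - 200) - 288 = 3254 - 288 = 2966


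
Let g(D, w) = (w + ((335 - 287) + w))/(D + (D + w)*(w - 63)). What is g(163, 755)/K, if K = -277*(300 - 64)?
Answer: -779/20769305434 ≈ -3.7507e-8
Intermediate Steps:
g(D, w) = (48 + 2*w)/(D + (-63 + w)*(D + w)) (g(D, w) = (w + (48 + w))/(D + (D + w)*(-63 + w)) = (48 + 2*w)/(D + (-63 + w)*(D + w)))
K = -65372 (K = -277*236 = -65372)
g(163, 755)/K = (2*(24 + 755)/(755**2 - 63*755 - 62*163 + 163*755))/(-65372) = (2*779/(570025 - 47565 - 10106 + 123065))*(-1/65372) = (2*779/635419)*(-1/65372) = (2*(1/635419)*779)*(-1/65372) = (1558/635419)*(-1/65372) = -779/20769305434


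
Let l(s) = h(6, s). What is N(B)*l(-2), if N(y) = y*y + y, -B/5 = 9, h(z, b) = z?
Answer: 11880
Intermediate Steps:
B = -45 (B = -5*9 = -45)
N(y) = y + y² (N(y) = y² + y = y + y²)
l(s) = 6
N(B)*l(-2) = -45*(1 - 45)*6 = -45*(-44)*6 = 1980*6 = 11880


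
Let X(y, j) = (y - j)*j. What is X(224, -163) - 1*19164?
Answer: -82245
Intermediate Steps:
X(y, j) = j*(y - j)
X(224, -163) - 1*19164 = -163*(224 - 1*(-163)) - 1*19164 = -163*(224 + 163) - 19164 = -163*387 - 19164 = -63081 - 19164 = -82245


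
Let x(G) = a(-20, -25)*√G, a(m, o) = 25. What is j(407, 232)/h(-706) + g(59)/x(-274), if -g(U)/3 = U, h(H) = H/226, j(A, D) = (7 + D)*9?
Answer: -243063/353 + 177*I*√274/6850 ≈ -688.56 + 0.42772*I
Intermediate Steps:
j(A, D) = 63 + 9*D
h(H) = H/226 (h(H) = H*(1/226) = H/226)
g(U) = -3*U
x(G) = 25*√G
j(407, 232)/h(-706) + g(59)/x(-274) = (63 + 9*232)/(((1/226)*(-706))) + (-3*59)/((25*√(-274))) = (63 + 2088)/(-353/113) - 177*(-I*√274/6850) = 2151*(-113/353) - 177*(-I*√274/6850) = -243063/353 - (-177)*I*√274/6850 = -243063/353 + 177*I*√274/6850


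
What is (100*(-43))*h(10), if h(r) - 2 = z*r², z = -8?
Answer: 3431400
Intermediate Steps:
h(r) = 2 - 8*r²
(100*(-43))*h(10) = (100*(-43))*(2 - 8*10²) = -4300*(2 - 8*100) = -4300*(2 - 800) = -4300*(-798) = 3431400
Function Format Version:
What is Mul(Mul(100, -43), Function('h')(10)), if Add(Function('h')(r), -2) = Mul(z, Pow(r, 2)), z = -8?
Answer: 3431400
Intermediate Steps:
Function('h')(r) = Add(2, Mul(-8, Pow(r, 2)))
Mul(Mul(100, -43), Function('h')(10)) = Mul(Mul(100, -43), Add(2, Mul(-8, Pow(10, 2)))) = Mul(-4300, Add(2, Mul(-8, 100))) = Mul(-4300, Add(2, -800)) = Mul(-4300, -798) = 3431400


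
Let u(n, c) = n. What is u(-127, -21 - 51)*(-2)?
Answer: 254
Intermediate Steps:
u(-127, -21 - 51)*(-2) = -127*(-2) = 254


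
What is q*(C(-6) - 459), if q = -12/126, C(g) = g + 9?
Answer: 304/7 ≈ 43.429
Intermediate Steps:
C(g) = 9 + g
q = -2/21 (q = -12*1/126 = -2/21 ≈ -0.095238)
q*(C(-6) - 459) = -2*((9 - 6) - 459)/21 = -2*(3 - 459)/21 = -2/21*(-456) = 304/7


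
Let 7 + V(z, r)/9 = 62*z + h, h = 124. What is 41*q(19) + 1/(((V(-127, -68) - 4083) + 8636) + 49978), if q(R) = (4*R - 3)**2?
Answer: 3338948897/15282 ≈ 2.1849e+5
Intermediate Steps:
V(z, r) = 1053 + 558*z (V(z, r) = -63 + 9*(62*z + 124) = -63 + 9*(124 + 62*z) = -63 + (1116 + 558*z) = 1053 + 558*z)
q(R) = (-3 + 4*R)**2
41*q(19) + 1/(((V(-127, -68) - 4083) + 8636) + 49978) = 41*(-3 + 4*19)**2 + 1/((((1053 + 558*(-127)) - 4083) + 8636) + 49978) = 41*(-3 + 76)**2 + 1/((((1053 - 70866) - 4083) + 8636) + 49978) = 41*73**2 + 1/(((-69813 - 4083) + 8636) + 49978) = 41*5329 + 1/((-73896 + 8636) + 49978) = 218489 + 1/(-65260 + 49978) = 218489 + 1/(-15282) = 218489 - 1/15282 = 3338948897/15282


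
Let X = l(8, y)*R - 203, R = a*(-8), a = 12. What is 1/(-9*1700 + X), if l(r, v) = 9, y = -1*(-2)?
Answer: -1/16367 ≈ -6.1099e-5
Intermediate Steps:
y = 2
R = -96 (R = 12*(-8) = -96)
X = -1067 (X = 9*(-96) - 203 = -864 - 203 = -1067)
1/(-9*1700 + X) = 1/(-9*1700 - 1067) = 1/(-15300 - 1067) = 1/(-16367) = -1/16367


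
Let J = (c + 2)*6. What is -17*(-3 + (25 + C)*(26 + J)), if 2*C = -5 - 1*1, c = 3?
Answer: -20893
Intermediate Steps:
J = 30 (J = (3 + 2)*6 = 5*6 = 30)
C = -3 (C = (-5 - 1*1)/2 = (-5 - 1)/2 = (1/2)*(-6) = -3)
-17*(-3 + (25 + C)*(26 + J)) = -17*(-3 + (25 - 3)*(26 + 30)) = -17*(-3 + 22*56) = -17*(-3 + 1232) = -17*1229 = -20893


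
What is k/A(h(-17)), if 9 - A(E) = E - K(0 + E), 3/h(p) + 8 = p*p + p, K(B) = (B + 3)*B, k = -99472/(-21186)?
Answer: 35014144/67287699 ≈ 0.52036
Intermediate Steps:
k = 49736/10593 (k = -99472*(-1/21186) = 49736/10593 ≈ 4.6952)
K(B) = B*(3 + B) (K(B) = (3 + B)*B = B*(3 + B))
h(p) = 3/(-8 + p + p²) (h(p) = 3/(-8 + (p*p + p)) = 3/(-8 + (p² + p)) = 3/(-8 + (p + p²)) = 3/(-8 + p + p²))
A(E) = 9 - E + E*(3 + E) (A(E) = 9 - (E - (0 + E)*(3 + (0 + E))) = 9 - (E - E*(3 + E)) = 9 + (-E + E*(3 + E)) = 9 - E + E*(3 + E))
k/A(h(-17)) = 49736/(10593*(9 - 3/(-8 - 17 + (-17)²) + (3/(-8 - 17 + (-17)²))*(3 + 3/(-8 - 17 + (-17)²)))) = 49736/(10593*(9 - 3/(-8 - 17 + 289) + (3/(-8 - 17 + 289))*(3 + 3/(-8 - 17 + 289)))) = 49736/(10593*(9 - 3/264 + (3/264)*(3 + 3/264))) = 49736/(10593*(9 - 3/264 + (3*(1/264))*(3 + 3*(1/264)))) = 49736/(10593*(9 - 1*1/88 + (3 + 1/88)/88)) = 49736/(10593*(9 - 1/88 + (1/88)*(265/88))) = 49736/(10593*(9 - 1/88 + 265/7744)) = 49736/(10593*(69873/7744)) = (49736/10593)*(7744/69873) = 35014144/67287699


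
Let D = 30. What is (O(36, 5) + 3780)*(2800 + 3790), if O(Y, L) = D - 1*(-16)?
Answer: 25213340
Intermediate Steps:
O(Y, L) = 46 (O(Y, L) = 30 - 1*(-16) = 30 + 16 = 46)
(O(36, 5) + 3780)*(2800 + 3790) = (46 + 3780)*(2800 + 3790) = 3826*6590 = 25213340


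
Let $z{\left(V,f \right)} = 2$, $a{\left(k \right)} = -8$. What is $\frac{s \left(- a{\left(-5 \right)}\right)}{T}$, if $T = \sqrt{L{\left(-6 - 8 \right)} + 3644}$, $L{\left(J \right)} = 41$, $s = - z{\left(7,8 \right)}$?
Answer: $- \frac{16 \sqrt{3685}}{3685} \approx -0.26357$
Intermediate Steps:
$s = -2$ ($s = \left(-1\right) 2 = -2$)
$T = \sqrt{3685}$ ($T = \sqrt{41 + 3644} = \sqrt{3685} \approx 60.704$)
$\frac{s \left(- a{\left(-5 \right)}\right)}{T} = \frac{\left(-2\right) \left(\left(-1\right) \left(-8\right)\right)}{\sqrt{3685}} = \left(-2\right) 8 \frac{\sqrt{3685}}{3685} = - 16 \frac{\sqrt{3685}}{3685} = - \frac{16 \sqrt{3685}}{3685}$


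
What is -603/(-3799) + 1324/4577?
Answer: 7789807/17388023 ≈ 0.44800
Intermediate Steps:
-603/(-3799) + 1324/4577 = -603*(-1/3799) + 1324*(1/4577) = 603/3799 + 1324/4577 = 7789807/17388023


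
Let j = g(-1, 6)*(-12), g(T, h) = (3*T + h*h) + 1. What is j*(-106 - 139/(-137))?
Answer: 5868264/137 ≈ 42834.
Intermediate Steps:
g(T, h) = 1 + h**2 + 3*T (g(T, h) = (3*T + h**2) + 1 = (h**2 + 3*T) + 1 = 1 + h**2 + 3*T)
j = -408 (j = (1 + 6**2 + 3*(-1))*(-12) = (1 + 36 - 3)*(-12) = 34*(-12) = -408)
j*(-106 - 139/(-137)) = -408*(-106 - 139/(-137)) = -408*(-106 - 139*(-1/137)) = -408*(-106 + 139/137) = -408*(-14383/137) = 5868264/137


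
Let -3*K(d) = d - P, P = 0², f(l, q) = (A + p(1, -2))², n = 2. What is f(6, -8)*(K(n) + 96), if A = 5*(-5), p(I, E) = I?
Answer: 54912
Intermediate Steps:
A = -25
f(l, q) = 576 (f(l, q) = (-25 + 1)² = (-24)² = 576)
P = 0
K(d) = -d/3 (K(d) = -(d - 1*0)/3 = -(d + 0)/3 = -d/3)
f(6, -8)*(K(n) + 96) = 576*(-⅓*2 + 96) = 576*(-⅔ + 96) = 576*(286/3) = 54912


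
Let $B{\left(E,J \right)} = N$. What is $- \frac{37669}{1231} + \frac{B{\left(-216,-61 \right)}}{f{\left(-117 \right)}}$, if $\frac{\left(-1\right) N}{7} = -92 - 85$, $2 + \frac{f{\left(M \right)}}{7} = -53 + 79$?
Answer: $- \frac{228723}{9848} \approx -23.225$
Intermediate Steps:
$f{\left(M \right)} = 168$ ($f{\left(M \right)} = -14 + 7 \left(-53 + 79\right) = -14 + 7 \cdot 26 = -14 + 182 = 168$)
$N = 1239$ ($N = - 7 \left(-92 - 85\right) = \left(-7\right) \left(-177\right) = 1239$)
$B{\left(E,J \right)} = 1239$
$- \frac{37669}{1231} + \frac{B{\left(-216,-61 \right)}}{f{\left(-117 \right)}} = - \frac{37669}{1231} + \frac{1239}{168} = \left(-37669\right) \frac{1}{1231} + 1239 \cdot \frac{1}{168} = - \frac{37669}{1231} + \frac{59}{8} = - \frac{228723}{9848}$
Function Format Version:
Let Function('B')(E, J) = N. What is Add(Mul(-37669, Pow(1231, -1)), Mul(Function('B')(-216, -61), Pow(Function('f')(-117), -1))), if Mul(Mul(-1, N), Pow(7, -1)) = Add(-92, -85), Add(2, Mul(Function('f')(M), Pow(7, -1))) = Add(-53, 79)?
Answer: Rational(-228723, 9848) ≈ -23.225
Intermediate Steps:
Function('f')(M) = 168 (Function('f')(M) = Add(-14, Mul(7, Add(-53, 79))) = Add(-14, Mul(7, 26)) = Add(-14, 182) = 168)
N = 1239 (N = Mul(-7, Add(-92, -85)) = Mul(-7, -177) = 1239)
Function('B')(E, J) = 1239
Add(Mul(-37669, Pow(1231, -1)), Mul(Function('B')(-216, -61), Pow(Function('f')(-117), -1))) = Add(Mul(-37669, Pow(1231, -1)), Mul(1239, Pow(168, -1))) = Add(Mul(-37669, Rational(1, 1231)), Mul(1239, Rational(1, 168))) = Add(Rational(-37669, 1231), Rational(59, 8)) = Rational(-228723, 9848)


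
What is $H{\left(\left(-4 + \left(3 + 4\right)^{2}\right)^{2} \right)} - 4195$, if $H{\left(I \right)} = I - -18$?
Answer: $-2152$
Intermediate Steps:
$H{\left(I \right)} = 18 + I$ ($H{\left(I \right)} = I + 18 = 18 + I$)
$H{\left(\left(-4 + \left(3 + 4\right)^{2}\right)^{2} \right)} - 4195 = \left(18 + \left(-4 + \left(3 + 4\right)^{2}\right)^{2}\right) - 4195 = \left(18 + \left(-4 + 7^{2}\right)^{2}\right) - 4195 = \left(18 + \left(-4 + 49\right)^{2}\right) - 4195 = \left(18 + 45^{2}\right) - 4195 = \left(18 + 2025\right) - 4195 = 2043 - 4195 = -2152$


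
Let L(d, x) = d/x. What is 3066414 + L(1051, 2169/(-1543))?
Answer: 6649430273/2169 ≈ 3.0657e+6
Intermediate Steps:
3066414 + L(1051, 2169/(-1543)) = 3066414 + 1051/((2169/(-1543))) = 3066414 + 1051/((2169*(-1/1543))) = 3066414 + 1051/(-2169/1543) = 3066414 + 1051*(-1543/2169) = 3066414 - 1621693/2169 = 6649430273/2169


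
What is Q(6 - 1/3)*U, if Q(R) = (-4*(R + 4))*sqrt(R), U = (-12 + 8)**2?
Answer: -1856*sqrt(51)/9 ≈ -1472.7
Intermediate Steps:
U = 16 (U = (-4)**2 = 16)
Q(R) = sqrt(R)*(-16 - 4*R) (Q(R) = (-4*(4 + R))*sqrt(R) = (-16 - 4*R)*sqrt(R) = sqrt(R)*(-16 - 4*R))
Q(6 - 1/3)*U = (4*sqrt(6 - 1/3)*(-4 - (6 - 1/3)))*16 = (4*sqrt(17/3)*(-4 - 1*17/3))*16 = (4*(sqrt(51)/3)*(-4 - 17/3))*16 = (4*(sqrt(51)/3)*(-29/3))*16 = -116*sqrt(51)/9*16 = -1856*sqrt(51)/9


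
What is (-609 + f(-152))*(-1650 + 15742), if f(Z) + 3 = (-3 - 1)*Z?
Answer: -56368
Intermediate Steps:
f(Z) = -3 - 4*Z (f(Z) = -3 + (-3 - 1)*Z = -3 - 4*Z)
(-609 + f(-152))*(-1650 + 15742) = (-609 + (-3 - 4*(-152)))*(-1650 + 15742) = (-609 + (-3 + 608))*14092 = (-609 + 605)*14092 = -4*14092 = -56368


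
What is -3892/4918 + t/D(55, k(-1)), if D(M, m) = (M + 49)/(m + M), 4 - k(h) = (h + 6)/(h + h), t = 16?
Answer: 277159/31967 ≈ 8.6702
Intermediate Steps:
k(h) = 4 - (6 + h)/(2*h) (k(h) = 4 - (h + 6)/(h + h) = 4 - (6 + h)/(2*h))
D(M, m) = (49 + M)/(M + m)
-3892/4918 + t/D(55, k(-1)) = -3892/4918 + 16/(((49 + 55)/(55 + (7/2 - 3/(-1))))) = -3892*1/4918 + 16/((104/(55 + (7/2 - 3*(-1))))) = -1946/2459 + 16/((104/(55 + (7/2 + 3)))) = -1946/2459 + 16/((104/(55 + 13/2))) = -1946/2459 + 16/((104/(123/2))) = -1946/2459 + 16/(((2/123)*104)) = -1946/2459 + 16/(208/123) = -1946/2459 + 16*(123/208) = -1946/2459 + 123/13 = 277159/31967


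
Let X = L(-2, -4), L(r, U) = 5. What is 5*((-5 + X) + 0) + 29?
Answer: 29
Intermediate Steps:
X = 5
5*((-5 + X) + 0) + 29 = 5*((-5 + 5) + 0) + 29 = 5*(0 + 0) + 29 = 5*0 + 29 = 0 + 29 = 29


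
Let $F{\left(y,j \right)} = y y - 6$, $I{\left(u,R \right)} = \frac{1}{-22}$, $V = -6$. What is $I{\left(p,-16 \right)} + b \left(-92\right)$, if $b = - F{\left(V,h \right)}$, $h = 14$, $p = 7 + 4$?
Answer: $\frac{60719}{22} \approx 2760.0$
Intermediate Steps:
$p = 11$
$I{\left(u,R \right)} = - \frac{1}{22}$
$F{\left(y,j \right)} = -6 + y^{2}$ ($F{\left(y,j \right)} = y^{2} - 6 = -6 + y^{2}$)
$b = -30$ ($b = - (-6 + \left(-6\right)^{2}) = - (-6 + 36) = \left(-1\right) 30 = -30$)
$I{\left(p,-16 \right)} + b \left(-92\right) = - \frac{1}{22} - -2760 = - \frac{1}{22} + 2760 = \frac{60719}{22}$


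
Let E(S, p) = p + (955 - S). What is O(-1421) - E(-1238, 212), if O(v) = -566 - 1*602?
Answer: -3573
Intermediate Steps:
E(S, p) = 955 + p - S
O(v) = -1168 (O(v) = -566 - 602 = -1168)
O(-1421) - E(-1238, 212) = -1168 - (955 + 212 - 1*(-1238)) = -1168 - (955 + 212 + 1238) = -1168 - 1*2405 = -1168 - 2405 = -3573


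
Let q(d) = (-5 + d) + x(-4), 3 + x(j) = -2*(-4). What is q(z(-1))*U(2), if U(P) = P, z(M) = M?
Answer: -2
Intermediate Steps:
x(j) = 5 (x(j) = -3 - 2*(-4) = -3 + 8 = 5)
q(d) = d (q(d) = (-5 + d) + 5 = d)
q(z(-1))*U(2) = -1*2 = -2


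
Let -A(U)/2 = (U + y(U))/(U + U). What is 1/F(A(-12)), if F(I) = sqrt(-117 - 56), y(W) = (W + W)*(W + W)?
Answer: -I*sqrt(173)/173 ≈ -0.076029*I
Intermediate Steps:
y(W) = 4*W**2 (y(W) = (2*W)*(2*W) = 4*W**2)
A(U) = -(U + 4*U**2)/U (A(U) = -2*(U + 4*U**2)/(U + U) = -2*(U + 4*U**2)/(2*U) = -2*(U + 4*U**2)*1/(2*U) = -(U + 4*U**2)/U)
F(I) = I*sqrt(173) (F(I) = sqrt(-173) = I*sqrt(173))
1/F(A(-12)) = 1/(I*sqrt(173)) = -I*sqrt(173)/173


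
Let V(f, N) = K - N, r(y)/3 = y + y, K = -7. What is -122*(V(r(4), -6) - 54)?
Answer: 6710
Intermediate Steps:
r(y) = 6*y (r(y) = 3*(y + y) = 3*(2*y) = 6*y)
V(f, N) = -7 - N
-122*(V(r(4), -6) - 54) = -122*((-7 - 1*(-6)) - 54) = -122*((-7 + 6) - 54) = -122*(-1 - 54) = -122*(-55) = 6710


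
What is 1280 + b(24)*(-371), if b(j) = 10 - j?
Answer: 6474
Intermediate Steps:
1280 + b(24)*(-371) = 1280 + (10 - 1*24)*(-371) = 1280 + (10 - 24)*(-371) = 1280 - 14*(-371) = 1280 + 5194 = 6474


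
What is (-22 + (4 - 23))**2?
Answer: 1681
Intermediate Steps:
(-22 + (4 - 23))**2 = (-22 - 19)**2 = (-41)**2 = 1681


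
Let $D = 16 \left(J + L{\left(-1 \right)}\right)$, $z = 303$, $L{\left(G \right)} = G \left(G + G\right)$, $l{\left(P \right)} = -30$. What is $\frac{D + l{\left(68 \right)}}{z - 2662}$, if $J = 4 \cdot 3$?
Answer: $- \frac{194}{2359} \approx -0.082238$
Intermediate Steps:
$J = 12$
$L{\left(G \right)} = 2 G^{2}$ ($L{\left(G \right)} = G 2 G = 2 G^{2}$)
$D = 224$ ($D = 16 \left(12 + 2 \left(-1\right)^{2}\right) = 16 \left(12 + 2 \cdot 1\right) = 16 \left(12 + 2\right) = 16 \cdot 14 = 224$)
$\frac{D + l{\left(68 \right)}}{z - 2662} = \frac{224 - 30}{303 - 2662} = \frac{194}{-2359} = 194 \left(- \frac{1}{2359}\right) = - \frac{194}{2359}$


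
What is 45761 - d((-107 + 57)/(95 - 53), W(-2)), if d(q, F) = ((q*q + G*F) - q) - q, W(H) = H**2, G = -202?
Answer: 20535254/441 ≈ 46565.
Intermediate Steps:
d(q, F) = q**2 - 202*F - 2*q (d(q, F) = ((q*q - 202*F) - q) - q = ((q**2 - 202*F) - q) - q = (q**2 - q - 202*F) - q = q**2 - 202*F - 2*q)
45761 - d((-107 + 57)/(95 - 53), W(-2)) = 45761 - (((-107 + 57)/(95 - 53))**2 - 202*(-2)**2 - 2*(-107 + 57)/(95 - 53)) = 45761 - ((-50/42)**2 - 202*4 - (-100)/42) = 45761 - ((-50*1/42)**2 - 808 - (-100)/42) = 45761 - ((-25/21)**2 - 808 - 2*(-25/21)) = 45761 - (625/441 - 808 + 50/21) = 45761 - 1*(-354653/441) = 45761 + 354653/441 = 20535254/441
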